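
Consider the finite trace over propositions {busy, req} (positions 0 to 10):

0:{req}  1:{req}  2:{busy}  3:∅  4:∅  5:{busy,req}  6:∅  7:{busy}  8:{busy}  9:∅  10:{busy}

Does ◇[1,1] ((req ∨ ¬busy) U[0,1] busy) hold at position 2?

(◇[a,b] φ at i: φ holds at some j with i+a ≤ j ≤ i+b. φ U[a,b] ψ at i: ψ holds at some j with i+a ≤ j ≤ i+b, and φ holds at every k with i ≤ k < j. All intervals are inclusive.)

No

Check ((req ∨ ¬busy) U[0,1] busy) at each j in [3,3]:
  j=3: fails
No position in the window satisfies it → formula fails.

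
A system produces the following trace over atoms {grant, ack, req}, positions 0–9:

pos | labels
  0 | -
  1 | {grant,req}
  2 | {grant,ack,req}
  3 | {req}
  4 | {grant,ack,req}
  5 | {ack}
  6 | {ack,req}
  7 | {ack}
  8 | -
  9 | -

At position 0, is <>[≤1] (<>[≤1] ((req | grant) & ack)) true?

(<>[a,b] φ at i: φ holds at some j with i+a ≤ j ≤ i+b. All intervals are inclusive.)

Yes

Check <>[≤1] ((req | grant) & ack) at each j in [0,1]:
  j=0: fails (none in [0,1])
  j=1: holds (witness at 2)
Found at j=1 → formula holds.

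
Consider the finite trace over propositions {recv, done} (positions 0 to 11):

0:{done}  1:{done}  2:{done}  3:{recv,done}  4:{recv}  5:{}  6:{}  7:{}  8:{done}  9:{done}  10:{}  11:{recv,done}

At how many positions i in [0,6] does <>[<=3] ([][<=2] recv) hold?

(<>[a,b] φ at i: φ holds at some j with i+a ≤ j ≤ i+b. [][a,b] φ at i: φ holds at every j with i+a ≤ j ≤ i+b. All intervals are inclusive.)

0

Evaluate at each i in [0,6]:
  i=0: ✗ (none in [0,3])
  i=1: ✗ (none in [1,4])
  i=2: ✗ (none in [2,5])
  i=3: ✗ (none in [3,6])
  i=4: ✗ (none in [4,7])
  i=5: ✗ (none in [5,8])
  i=6: ✗ (none in [6,9])
Positions where it holds: {} → 0.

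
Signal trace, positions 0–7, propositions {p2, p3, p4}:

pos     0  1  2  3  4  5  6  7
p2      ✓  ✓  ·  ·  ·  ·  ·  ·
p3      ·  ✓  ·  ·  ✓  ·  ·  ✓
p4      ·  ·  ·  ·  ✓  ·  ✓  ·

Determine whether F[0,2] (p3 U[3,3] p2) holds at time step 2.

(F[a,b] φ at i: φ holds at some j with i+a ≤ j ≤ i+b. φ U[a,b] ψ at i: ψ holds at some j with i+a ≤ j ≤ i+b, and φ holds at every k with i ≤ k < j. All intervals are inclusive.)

Does not hold

Check (p3 U[3,3] p2) at each j in [2,4]:
  j=2: fails
  j=3: fails
  j=4: fails
No position in the window satisfies it → formula fails.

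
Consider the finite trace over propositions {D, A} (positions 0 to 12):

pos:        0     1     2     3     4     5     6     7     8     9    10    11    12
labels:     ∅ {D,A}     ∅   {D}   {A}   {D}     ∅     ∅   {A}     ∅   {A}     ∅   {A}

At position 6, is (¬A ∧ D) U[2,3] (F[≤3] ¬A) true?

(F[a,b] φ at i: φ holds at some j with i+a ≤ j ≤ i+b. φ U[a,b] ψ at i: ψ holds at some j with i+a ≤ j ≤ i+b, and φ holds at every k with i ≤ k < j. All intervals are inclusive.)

Need some j in [8,9] with F[≤3] ¬A, and (¬A ∧ D) at every k in [6,j-1].
  j=8: F[≤3] ¬A holds, but (¬A ∧ D) fails at k=6 → not this j.
  j=9: F[≤3] ¬A holds, but (¬A ∧ D) fails at k=6 → not this j.
No j in the window works → until fails.

False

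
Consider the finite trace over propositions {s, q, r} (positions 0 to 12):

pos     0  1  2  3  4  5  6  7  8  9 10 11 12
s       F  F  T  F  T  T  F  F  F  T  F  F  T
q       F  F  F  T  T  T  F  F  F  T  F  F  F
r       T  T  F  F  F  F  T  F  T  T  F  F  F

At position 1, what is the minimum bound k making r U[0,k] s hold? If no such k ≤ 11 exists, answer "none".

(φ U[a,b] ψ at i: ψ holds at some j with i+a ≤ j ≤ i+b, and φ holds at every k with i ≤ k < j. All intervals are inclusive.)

Need earliest j ≥ 1 with s, and r at every k in [1,j-1].
  j=1: rhs fails.
  j=2: rhs holds; lhs holds on [1,1]. k = 1.

1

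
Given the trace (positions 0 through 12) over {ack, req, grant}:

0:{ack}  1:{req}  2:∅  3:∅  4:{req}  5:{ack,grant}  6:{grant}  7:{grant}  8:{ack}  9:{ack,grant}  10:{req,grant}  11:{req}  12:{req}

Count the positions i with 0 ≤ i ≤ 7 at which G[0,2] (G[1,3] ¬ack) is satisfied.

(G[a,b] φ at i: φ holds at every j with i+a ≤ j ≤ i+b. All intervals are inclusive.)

0

Evaluate at each i in [0,7]:
  i=0: ✗ (fails at j=2)
  i=1: ✗ (fails at j=2)
  i=2: ✗ (fails at j=2)
  i=3: ✗ (fails at j=3)
  i=4: ✗ (fails at j=4)
  i=5: ✗ (fails at j=5)
  i=6: ✗ (fails at j=6)
  i=7: ✗ (fails at j=7)
Positions where it holds: {} → 0.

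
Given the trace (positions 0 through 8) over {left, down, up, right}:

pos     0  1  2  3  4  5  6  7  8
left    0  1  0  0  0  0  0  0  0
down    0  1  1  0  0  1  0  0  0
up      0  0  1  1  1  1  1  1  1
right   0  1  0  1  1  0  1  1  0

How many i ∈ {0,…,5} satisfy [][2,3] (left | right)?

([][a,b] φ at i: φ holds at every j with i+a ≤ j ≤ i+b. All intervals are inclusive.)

Evaluate at each i in [0,5]:
  i=0: ✗ (fails at j=2)
  i=1: ✓ (all of [3,4])
  i=2: ✗ (fails at j=5)
  i=3: ✗ (fails at j=5)
  i=4: ✓ (all of [6,7])
  i=5: ✗ (fails at j=8)
Positions where it holds: {1, 4} → 2.

2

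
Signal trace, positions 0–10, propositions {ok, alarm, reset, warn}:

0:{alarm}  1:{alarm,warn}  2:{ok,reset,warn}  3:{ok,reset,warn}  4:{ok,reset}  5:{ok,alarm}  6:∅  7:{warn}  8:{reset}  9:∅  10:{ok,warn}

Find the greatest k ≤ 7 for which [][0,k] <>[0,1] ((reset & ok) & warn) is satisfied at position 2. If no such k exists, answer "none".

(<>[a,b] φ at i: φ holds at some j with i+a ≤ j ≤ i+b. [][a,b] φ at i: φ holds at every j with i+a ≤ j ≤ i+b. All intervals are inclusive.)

<>[0,1] ((reset & ok) & warn) must hold from j=2 onward; find where it first fails.
  j=2: holds
  j=3: holds
  j=4: fails
Holds on [2,3], so largest k = 1.

1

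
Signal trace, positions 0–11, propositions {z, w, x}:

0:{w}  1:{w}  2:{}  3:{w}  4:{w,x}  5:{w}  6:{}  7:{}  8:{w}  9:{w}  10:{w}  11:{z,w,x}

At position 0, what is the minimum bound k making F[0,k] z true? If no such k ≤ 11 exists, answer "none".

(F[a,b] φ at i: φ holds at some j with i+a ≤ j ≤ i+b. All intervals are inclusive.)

Scan j = 0,1,… for z:
  j=0: fails
  j=1: fails
  j=2: fails
  j=3: fails
  j=4: fails
  j=5: fails
  j=6: fails
  j=7: fails
  j=8: fails
  j=9: fails
  j=10: fails
  j=11: holds
First hit at j=11, so smallest k = 11-0 = 11.

11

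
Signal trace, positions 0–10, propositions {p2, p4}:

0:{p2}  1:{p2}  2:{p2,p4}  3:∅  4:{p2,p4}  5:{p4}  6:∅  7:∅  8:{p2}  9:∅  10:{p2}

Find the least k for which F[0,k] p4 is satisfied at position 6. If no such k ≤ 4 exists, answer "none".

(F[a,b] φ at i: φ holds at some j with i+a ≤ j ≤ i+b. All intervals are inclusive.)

Scan j = 6,7,… for p4:
  j=6: fails
  j=7: fails
  j=8: fails
  j=9: fails
  j=10: fails
No j in [6,10] satisfies it → none.

none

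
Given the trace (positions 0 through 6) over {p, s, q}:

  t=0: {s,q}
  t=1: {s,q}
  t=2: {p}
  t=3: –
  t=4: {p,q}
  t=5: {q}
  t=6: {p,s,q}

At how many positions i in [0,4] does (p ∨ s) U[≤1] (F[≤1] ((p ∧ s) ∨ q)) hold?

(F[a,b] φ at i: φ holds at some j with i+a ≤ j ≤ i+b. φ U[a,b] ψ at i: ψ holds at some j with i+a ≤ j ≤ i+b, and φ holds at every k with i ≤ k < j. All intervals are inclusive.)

5

Evaluate at each i in [0,4]:
  i=0: ✓ (rhs at j=0)
  i=1: ✓ (rhs at j=1)
  i=2: ✓ (rhs at j=3; lhs holds on [2,2])
  i=3: ✓ (rhs at j=3)
  i=4: ✓ (rhs at j=4)
Positions where it holds: {0, 1, 2, 3, 4} → 5.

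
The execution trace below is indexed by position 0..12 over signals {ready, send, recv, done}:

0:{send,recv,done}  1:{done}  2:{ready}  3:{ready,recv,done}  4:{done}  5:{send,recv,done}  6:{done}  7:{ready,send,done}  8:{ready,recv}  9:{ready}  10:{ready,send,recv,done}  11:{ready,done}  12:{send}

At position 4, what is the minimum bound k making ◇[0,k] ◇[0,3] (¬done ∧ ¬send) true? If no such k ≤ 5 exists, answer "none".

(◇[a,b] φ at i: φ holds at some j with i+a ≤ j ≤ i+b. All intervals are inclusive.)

Scan j = 4,5,… for ◇[0,3] (¬done ∧ ¬send):
  j=4: fails
  j=5: holds
First hit at j=5, so smallest k = 5-4 = 1.

1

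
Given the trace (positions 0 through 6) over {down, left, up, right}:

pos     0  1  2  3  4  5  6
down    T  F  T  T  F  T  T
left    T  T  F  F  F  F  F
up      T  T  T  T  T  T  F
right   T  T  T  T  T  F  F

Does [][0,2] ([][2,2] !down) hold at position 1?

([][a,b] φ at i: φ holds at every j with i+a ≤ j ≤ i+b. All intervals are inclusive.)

Check [][2,2] !down at every j in [1,3]:
  j=1: fails at 3
  j=2: holds on [4,4]
  j=3: fails at 5
Fails at j=1 → formula fails.

False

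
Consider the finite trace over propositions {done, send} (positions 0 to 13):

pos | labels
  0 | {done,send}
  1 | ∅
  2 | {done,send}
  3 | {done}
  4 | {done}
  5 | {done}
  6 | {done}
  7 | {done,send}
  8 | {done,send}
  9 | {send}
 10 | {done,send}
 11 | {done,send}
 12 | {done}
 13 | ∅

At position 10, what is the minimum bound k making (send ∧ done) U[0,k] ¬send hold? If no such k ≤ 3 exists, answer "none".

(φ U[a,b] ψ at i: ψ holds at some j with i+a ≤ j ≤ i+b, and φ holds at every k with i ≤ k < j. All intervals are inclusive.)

2

Need earliest j ≥ 10 with ¬send, and (send ∧ done) at every k in [10,j-1].
  j=10: rhs fails.
  j=11: rhs fails.
  j=12: rhs holds; lhs holds on [10,11]. k = 2.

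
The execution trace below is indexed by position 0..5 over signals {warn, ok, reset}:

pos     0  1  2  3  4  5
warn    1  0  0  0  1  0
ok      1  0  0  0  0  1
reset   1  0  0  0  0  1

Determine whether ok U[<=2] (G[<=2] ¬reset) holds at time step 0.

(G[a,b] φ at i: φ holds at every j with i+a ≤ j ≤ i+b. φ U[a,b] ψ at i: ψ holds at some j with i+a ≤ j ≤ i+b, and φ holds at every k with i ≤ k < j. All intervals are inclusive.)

Holds

Need some j in [0,2] with G[<=2] ¬reset, and ok at every k in [0,j-1].
  j=0: G[<=2] ¬reset — fails at 0.
  j=1: G[<=2] ¬reset holds; ok holds at every k in [0,0] → satisfied.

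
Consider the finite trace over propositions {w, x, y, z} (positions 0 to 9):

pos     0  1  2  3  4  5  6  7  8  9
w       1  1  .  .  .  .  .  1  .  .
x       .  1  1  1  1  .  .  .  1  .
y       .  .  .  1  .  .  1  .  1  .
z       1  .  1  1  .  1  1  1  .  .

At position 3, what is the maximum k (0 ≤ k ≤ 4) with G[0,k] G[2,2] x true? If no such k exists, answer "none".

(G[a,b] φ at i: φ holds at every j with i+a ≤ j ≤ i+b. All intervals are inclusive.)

G[2,2] x must hold from j=3 onward; find where it first fails.
  j=3: fails → no k works.

none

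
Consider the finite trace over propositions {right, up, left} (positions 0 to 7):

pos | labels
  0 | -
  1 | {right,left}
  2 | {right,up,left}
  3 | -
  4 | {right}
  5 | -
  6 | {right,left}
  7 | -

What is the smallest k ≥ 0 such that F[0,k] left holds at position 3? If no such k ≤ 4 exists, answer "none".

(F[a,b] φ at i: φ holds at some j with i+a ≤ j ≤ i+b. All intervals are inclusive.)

3

Scan j = 3,4,… for left:
  j=3: fails
  j=4: fails
  j=5: fails
  j=6: holds
First hit at j=6, so smallest k = 6-3 = 3.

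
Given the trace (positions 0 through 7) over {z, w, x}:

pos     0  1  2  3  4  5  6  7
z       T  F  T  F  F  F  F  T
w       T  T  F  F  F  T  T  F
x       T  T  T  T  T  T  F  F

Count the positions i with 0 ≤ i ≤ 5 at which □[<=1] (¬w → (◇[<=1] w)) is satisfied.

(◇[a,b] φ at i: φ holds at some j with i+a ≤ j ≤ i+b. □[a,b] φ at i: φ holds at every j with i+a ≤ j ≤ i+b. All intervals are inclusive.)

3

Evaluate at each i in [0,5]:
  i=0: ✓ (all of [0,1])
  i=1: ✗ (fails at j=2)
  i=2: ✗ (fails at j=2)
  i=3: ✗ (fails at j=3)
  i=4: ✓ (all of [4,5])
  i=5: ✓ (all of [5,6])
Positions where it holds: {0, 4, 5} → 3.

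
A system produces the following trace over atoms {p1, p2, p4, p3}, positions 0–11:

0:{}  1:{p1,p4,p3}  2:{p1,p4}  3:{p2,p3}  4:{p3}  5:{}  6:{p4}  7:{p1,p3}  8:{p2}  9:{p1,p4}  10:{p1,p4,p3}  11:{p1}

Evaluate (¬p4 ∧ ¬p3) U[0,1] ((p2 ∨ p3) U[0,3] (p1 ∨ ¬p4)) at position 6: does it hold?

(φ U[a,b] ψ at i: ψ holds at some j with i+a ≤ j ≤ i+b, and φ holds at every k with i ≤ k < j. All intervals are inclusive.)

Need some j in [6,7] with ((p2 ∨ p3) U[0,3] (p1 ∨ ¬p4)), and (¬p4 ∧ ¬p3) at every k in [6,j-1].
  j=6: ((p2 ∨ p3) U[0,3] (p1 ∨ ¬p4)) — fails.
  j=7: ((p2 ∨ p3) U[0,3] (p1 ∨ ¬p4)) holds, but (¬p4 ∧ ¬p3) fails at k=6 → not this j.
No j in the window works → until fails.

No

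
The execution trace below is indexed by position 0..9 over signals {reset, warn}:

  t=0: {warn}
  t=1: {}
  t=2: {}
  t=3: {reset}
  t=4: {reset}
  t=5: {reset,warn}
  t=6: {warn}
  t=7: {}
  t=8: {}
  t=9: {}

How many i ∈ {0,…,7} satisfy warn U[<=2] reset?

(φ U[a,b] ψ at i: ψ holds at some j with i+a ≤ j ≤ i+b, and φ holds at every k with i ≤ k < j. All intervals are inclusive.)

3

Evaluate at each i in [0,7]:
  i=0: ✗ (no rhs in [0,2])
  i=1: ✗ (lhs fails at k=1 before rhs at j=3)
  i=2: ✗ (lhs fails at k=2 before rhs at j=3)
  i=3: ✓ (rhs at j=3)
  i=4: ✓ (rhs at j=4)
  i=5: ✓ (rhs at j=5)
  i=6: ✗ (no rhs in [6,8])
  i=7: ✗ (no rhs in [7,9])
Positions where it holds: {3, 4, 5} → 3.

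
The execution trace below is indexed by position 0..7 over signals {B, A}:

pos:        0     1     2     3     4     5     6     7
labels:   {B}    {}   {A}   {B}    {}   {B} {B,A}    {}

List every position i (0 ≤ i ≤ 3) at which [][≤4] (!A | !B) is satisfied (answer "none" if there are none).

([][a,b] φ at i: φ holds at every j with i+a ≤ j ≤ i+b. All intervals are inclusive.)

Evaluate at each i in [0,3]:
  i=0: ✓ (all of [0,4])
  i=1: ✓ (all of [1,5])
  i=2: ✗ (fails at j=6)
  i=3: ✗ (fails at j=6)

0, 1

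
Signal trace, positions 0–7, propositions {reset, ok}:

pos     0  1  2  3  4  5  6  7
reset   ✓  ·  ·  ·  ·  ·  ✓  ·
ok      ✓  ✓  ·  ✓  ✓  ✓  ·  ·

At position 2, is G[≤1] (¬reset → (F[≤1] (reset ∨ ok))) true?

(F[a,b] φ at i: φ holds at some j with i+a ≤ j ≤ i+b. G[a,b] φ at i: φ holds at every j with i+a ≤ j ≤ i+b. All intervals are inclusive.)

True

Check (¬reset → (F[≤1] (reset ∨ ok))) at every j in [2,3]:
  j=2: antecedent true; consequent holds (witness at 3) → ✓
  j=3: antecedent true; consequent holds (witness at 3) → ✓
All positions satisfy it → formula holds.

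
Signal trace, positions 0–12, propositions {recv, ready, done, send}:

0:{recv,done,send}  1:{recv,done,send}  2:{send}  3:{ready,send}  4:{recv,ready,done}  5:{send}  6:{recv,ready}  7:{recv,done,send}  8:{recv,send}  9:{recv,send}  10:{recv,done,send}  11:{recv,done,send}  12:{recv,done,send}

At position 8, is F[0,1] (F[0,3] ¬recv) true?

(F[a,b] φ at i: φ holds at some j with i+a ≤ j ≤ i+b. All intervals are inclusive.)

Check F[0,3] ¬recv at each j in [8,9]:
  j=8: fails (none in [8,11])
  j=9: fails (none in [9,12])
No position in the window satisfies it → formula fails.

Does not hold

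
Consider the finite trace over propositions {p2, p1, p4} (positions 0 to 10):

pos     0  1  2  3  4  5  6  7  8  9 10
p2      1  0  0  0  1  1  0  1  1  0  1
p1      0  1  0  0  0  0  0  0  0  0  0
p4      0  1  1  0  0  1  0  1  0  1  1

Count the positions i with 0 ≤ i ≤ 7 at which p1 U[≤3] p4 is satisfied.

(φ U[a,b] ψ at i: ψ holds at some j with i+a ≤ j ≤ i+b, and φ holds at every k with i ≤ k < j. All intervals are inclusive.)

4

Evaluate at each i in [0,7]:
  i=0: ✗ (lhs fails at k=0 before rhs at j=1)
  i=1: ✓ (rhs at j=1)
  i=2: ✓ (rhs at j=2)
  i=3: ✗ (lhs fails at k=3 before rhs at j=5)
  i=4: ✗ (lhs fails at k=4 before rhs at j=5)
  i=5: ✓ (rhs at j=5)
  i=6: ✗ (lhs fails at k=6 before rhs at j=7)
  i=7: ✓ (rhs at j=7)
Positions where it holds: {1, 2, 5, 7} → 4.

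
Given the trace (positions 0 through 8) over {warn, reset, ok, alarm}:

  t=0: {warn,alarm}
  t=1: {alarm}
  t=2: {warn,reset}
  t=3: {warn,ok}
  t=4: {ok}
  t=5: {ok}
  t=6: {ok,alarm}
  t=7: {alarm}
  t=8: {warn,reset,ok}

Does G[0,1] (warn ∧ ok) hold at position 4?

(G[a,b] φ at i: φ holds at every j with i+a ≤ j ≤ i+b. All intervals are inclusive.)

False

Check (warn ∧ ok) at every j in [4,5]:
  j=4: false
  j=5: false
Fails at j=4 → formula fails.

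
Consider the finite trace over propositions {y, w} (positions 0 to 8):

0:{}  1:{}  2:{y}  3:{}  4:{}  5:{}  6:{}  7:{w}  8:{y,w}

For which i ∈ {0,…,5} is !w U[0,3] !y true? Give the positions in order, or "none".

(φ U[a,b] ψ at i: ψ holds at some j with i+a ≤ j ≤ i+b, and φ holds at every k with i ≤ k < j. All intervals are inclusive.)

Evaluate at each i in [0,5]:
  i=0: ✓ (rhs at j=0)
  i=1: ✓ (rhs at j=1)
  i=2: ✓ (rhs at j=3; lhs holds on [2,2])
  i=3: ✓ (rhs at j=3)
  i=4: ✓ (rhs at j=4)
  i=5: ✓ (rhs at j=5)

0, 1, 2, 3, 4, 5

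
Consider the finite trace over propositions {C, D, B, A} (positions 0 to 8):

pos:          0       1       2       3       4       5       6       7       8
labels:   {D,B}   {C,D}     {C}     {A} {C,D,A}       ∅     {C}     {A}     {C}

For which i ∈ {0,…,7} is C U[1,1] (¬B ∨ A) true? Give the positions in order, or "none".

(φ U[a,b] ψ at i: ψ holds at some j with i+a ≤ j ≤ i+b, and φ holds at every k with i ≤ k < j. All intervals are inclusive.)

Evaluate at each i in [0,7]:
  i=0: ✗ (lhs fails at k=0 before rhs at j=1)
  i=1: ✓ (rhs at j=2; lhs holds on [1,1])
  i=2: ✓ (rhs at j=3; lhs holds on [2,2])
  i=3: ✗ (lhs fails at k=3 before rhs at j=4)
  i=4: ✓ (rhs at j=5; lhs holds on [4,4])
  i=5: ✗ (lhs fails at k=5 before rhs at j=6)
  i=6: ✓ (rhs at j=7; lhs holds on [6,6])
  i=7: ✗ (lhs fails at k=7 before rhs at j=8)

1, 2, 4, 6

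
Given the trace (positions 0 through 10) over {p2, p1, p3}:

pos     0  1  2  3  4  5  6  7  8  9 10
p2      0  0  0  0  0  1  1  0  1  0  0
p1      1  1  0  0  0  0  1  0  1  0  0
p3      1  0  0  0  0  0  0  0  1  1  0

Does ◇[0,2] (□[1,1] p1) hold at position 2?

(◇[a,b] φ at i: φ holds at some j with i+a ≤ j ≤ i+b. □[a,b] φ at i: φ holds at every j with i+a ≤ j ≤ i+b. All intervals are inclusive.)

False

Check □[1,1] p1 at each j in [2,4]:
  j=2: fails at 3
  j=3: fails at 4
  j=4: fails at 5
No position in the window satisfies it → formula fails.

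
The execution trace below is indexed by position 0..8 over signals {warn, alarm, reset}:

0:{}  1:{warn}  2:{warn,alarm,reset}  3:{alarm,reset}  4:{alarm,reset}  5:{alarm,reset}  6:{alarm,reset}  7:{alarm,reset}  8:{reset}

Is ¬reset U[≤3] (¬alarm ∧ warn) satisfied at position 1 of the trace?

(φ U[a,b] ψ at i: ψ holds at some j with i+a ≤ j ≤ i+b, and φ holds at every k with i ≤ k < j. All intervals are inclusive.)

Need some j in [1,4] with (¬alarm ∧ warn), and ¬reset at every k in [1,j-1].
  j=1: (¬alarm ∧ warn) holds; no prefix to check → satisfied.

Yes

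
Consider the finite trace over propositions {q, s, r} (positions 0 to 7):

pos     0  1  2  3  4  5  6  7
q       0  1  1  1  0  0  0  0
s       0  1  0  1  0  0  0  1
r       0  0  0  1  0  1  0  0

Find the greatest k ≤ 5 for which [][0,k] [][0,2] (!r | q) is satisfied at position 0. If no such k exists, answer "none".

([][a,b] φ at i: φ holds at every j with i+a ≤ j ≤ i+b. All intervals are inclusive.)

[][0,2] (!r | q) must hold from j=0 onward; find where it first fails.
  j=0: holds
  j=1: holds
  j=2: holds
  j=3: fails
Holds on [0,2], so largest k = 2.

2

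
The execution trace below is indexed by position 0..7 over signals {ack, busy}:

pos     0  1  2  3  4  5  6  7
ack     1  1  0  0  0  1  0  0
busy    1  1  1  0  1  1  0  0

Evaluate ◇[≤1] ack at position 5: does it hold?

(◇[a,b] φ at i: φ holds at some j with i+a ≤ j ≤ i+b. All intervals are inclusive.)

True

Check ack at each j in [5,6]:
  j=5: true
  j=6: false
Found at j=5 → formula holds.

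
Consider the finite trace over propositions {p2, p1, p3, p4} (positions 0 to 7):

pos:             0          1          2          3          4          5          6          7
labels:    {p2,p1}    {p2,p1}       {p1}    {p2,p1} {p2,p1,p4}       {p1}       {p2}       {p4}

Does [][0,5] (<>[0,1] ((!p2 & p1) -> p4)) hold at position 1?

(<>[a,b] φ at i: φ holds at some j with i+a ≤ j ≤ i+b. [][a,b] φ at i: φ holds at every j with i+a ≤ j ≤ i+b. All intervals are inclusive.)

Check <>[0,1] ((!p2 & p1) -> p4) at every j in [1,6]:
  j=1: holds (witness at 1)
  j=2: holds (witness at 3)
  j=3: holds (witness at 3)
  j=4: holds (witness at 4)
  j=5: holds (witness at 6)
  j=6: holds (witness at 6)
All positions satisfy it → formula holds.

Yes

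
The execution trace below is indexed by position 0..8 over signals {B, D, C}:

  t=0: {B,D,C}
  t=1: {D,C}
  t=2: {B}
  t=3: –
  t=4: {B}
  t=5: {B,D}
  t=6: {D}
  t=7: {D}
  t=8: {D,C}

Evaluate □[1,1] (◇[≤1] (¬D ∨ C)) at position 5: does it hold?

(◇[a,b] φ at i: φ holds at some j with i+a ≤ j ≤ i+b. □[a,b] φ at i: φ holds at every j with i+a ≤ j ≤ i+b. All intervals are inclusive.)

False

Check ◇[≤1] (¬D ∨ C) at every j in [6,6]:
  j=6: fails (none in [6,7])
Fails at j=6 → formula fails.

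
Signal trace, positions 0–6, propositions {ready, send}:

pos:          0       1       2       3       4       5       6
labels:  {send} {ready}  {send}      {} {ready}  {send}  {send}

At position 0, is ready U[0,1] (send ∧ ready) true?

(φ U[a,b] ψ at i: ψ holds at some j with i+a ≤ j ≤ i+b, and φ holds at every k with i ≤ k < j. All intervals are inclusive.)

Need some j in [0,1] with (send ∧ ready), and ready at every k in [0,j-1].
  j=0: (send ∧ ready) false.
  j=1: (send ∧ ready) false.
No j in the window works → until fails.

No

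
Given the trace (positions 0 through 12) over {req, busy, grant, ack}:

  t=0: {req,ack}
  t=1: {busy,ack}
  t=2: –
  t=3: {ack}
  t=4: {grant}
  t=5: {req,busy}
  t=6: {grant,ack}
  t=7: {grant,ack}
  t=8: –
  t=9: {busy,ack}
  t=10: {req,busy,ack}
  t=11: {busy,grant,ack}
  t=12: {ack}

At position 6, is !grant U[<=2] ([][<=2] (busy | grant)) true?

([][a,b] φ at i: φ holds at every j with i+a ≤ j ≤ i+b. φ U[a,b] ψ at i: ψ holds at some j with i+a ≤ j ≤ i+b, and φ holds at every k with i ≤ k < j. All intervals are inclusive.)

Need some j in [6,8] with [][<=2] (busy | grant), and !grant at every k in [6,j-1].
  j=6: [][<=2] (busy | grant) — fails at 8.
  j=7: [][<=2] (busy | grant) — fails at 8.
  j=8: [][<=2] (busy | grant) — fails at 8.
No j in the window works → until fails.

Does not hold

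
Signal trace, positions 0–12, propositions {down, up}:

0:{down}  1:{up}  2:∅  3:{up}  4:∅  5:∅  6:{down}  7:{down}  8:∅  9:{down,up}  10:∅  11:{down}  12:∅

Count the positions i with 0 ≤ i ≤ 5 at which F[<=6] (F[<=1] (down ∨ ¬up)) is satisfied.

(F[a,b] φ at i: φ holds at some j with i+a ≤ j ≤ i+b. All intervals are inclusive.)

6

Evaluate at each i in [0,5]:
  i=0: ✓ (witness j=0)
  i=1: ✓ (witness j=1)
  i=2: ✓ (witness j=2)
  i=3: ✓ (witness j=3)
  i=4: ✓ (witness j=4)
  i=5: ✓ (witness j=5)
Positions where it holds: {0, 1, 2, 3, 4, 5} → 6.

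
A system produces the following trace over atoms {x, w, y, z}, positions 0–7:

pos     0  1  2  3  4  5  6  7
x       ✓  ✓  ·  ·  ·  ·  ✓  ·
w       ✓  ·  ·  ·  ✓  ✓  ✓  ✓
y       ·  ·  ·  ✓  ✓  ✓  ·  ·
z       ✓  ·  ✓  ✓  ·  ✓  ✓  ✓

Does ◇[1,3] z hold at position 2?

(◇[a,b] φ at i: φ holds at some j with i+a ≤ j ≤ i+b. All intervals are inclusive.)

Yes

Check z at each j in [3,5]:
  j=3: true
  j=4: false
  j=5: true
Found at j=3 → formula holds.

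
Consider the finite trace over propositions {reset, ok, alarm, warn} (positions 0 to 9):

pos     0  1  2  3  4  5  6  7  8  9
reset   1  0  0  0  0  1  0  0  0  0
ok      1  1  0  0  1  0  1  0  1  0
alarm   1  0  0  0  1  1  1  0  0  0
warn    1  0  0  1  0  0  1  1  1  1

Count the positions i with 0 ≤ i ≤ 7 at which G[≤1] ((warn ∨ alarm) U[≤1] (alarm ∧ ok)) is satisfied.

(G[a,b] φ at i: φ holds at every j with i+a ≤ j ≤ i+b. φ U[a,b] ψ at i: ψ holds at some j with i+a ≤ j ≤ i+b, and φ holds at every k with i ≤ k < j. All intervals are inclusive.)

Evaluate at each i in [0,7]:
  i=0: ✗ (fails at j=1)
  i=1: ✗ (fails at j=1)
  i=2: ✗ (fails at j=2)
  i=3: ✓ (all of [3,4])
  i=4: ✓ (all of [4,5])
  i=5: ✓ (all of [5,6])
  i=6: ✗ (fails at j=7)
  i=7: ✗ (fails at j=7)
Positions where it holds: {3, 4, 5} → 3.

3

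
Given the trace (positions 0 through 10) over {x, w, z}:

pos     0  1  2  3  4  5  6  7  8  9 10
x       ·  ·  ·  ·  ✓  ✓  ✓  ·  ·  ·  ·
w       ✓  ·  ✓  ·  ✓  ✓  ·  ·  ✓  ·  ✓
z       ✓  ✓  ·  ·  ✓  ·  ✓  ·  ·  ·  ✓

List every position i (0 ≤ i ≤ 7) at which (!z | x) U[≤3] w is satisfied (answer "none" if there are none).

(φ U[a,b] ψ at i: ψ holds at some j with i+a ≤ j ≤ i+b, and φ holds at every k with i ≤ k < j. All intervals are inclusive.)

Evaluate at each i in [0,7]:
  i=0: ✓ (rhs at j=0)
  i=1: ✗ (lhs fails at k=1 before rhs at j=2)
  i=2: ✓ (rhs at j=2)
  i=3: ✓ (rhs at j=4; lhs holds on [3,3])
  i=4: ✓ (rhs at j=4)
  i=5: ✓ (rhs at j=5)
  i=6: ✓ (rhs at j=8; lhs holds on [6,7])
  i=7: ✓ (rhs at j=8; lhs holds on [7,7])

0, 2, 3, 4, 5, 6, 7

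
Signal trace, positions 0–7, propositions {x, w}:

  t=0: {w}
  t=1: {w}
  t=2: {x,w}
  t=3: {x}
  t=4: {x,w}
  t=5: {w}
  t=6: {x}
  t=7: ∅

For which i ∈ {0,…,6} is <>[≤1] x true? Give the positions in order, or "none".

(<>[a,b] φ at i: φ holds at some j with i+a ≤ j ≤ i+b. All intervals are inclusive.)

1, 2, 3, 4, 5, 6

Evaluate at each i in [0,6]:
  i=0: ✗ (none in [0,1])
  i=1: ✓ (witness j=2)
  i=2: ✓ (witness j=2)
  i=3: ✓ (witness j=3)
  i=4: ✓ (witness j=4)
  i=5: ✓ (witness j=6)
  i=6: ✓ (witness j=6)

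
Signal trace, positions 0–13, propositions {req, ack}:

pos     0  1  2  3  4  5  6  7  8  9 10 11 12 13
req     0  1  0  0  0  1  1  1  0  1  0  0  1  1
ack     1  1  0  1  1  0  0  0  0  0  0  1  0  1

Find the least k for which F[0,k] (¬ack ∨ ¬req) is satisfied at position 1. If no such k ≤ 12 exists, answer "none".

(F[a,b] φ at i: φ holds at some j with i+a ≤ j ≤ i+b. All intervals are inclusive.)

Scan j = 1,2,… for (¬ack ∨ ¬req):
  j=1: fails
  j=2: holds
First hit at j=2, so smallest k = 2-1 = 1.

1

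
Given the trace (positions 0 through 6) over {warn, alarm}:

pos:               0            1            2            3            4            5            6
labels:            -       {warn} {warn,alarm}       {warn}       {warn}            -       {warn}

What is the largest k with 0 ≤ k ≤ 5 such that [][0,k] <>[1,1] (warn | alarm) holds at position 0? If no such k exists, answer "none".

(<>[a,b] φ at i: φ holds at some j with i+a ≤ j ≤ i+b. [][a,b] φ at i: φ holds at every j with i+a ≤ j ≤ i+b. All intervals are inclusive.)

<>[1,1] (warn | alarm) must hold from j=0 onward; find where it first fails.
  j=0: holds
  j=1: holds
  j=2: holds
  j=3: holds
  j=4: fails
Holds on [0,3], so largest k = 3.

3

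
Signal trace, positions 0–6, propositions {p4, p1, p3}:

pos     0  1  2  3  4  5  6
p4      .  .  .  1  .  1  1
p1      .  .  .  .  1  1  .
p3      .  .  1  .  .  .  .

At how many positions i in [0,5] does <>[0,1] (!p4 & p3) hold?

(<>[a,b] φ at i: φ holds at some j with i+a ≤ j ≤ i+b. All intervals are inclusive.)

Evaluate at each i in [0,5]:
  i=0: ✗ (none in [0,1])
  i=1: ✓ (witness j=2)
  i=2: ✓ (witness j=2)
  i=3: ✗ (none in [3,4])
  i=4: ✗ (none in [4,5])
  i=5: ✗ (none in [5,6])
Positions where it holds: {1, 2} → 2.

2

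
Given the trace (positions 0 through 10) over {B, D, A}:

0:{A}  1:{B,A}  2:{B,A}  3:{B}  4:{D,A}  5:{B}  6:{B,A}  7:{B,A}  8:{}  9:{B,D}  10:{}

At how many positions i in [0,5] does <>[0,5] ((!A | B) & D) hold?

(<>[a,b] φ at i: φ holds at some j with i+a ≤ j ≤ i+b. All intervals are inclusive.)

Evaluate at each i in [0,5]:
  i=0: ✗ (none in [0,5])
  i=1: ✗ (none in [1,6])
  i=2: ✗ (none in [2,7])
  i=3: ✗ (none in [3,8])
  i=4: ✓ (witness j=9)
  i=5: ✓ (witness j=9)
Positions where it holds: {4, 5} → 2.

2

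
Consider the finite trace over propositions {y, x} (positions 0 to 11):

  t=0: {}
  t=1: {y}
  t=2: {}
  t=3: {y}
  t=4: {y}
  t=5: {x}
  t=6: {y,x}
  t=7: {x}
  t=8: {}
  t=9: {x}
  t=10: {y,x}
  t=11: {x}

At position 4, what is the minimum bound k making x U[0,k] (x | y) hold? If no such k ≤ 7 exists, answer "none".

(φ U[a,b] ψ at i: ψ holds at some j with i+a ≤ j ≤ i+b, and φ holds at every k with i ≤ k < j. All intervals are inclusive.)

Need earliest j ≥ 4 with (x | y), and x at every k in [4,j-1].
  j=4: rhs holds (empty prefix). k = 0.

0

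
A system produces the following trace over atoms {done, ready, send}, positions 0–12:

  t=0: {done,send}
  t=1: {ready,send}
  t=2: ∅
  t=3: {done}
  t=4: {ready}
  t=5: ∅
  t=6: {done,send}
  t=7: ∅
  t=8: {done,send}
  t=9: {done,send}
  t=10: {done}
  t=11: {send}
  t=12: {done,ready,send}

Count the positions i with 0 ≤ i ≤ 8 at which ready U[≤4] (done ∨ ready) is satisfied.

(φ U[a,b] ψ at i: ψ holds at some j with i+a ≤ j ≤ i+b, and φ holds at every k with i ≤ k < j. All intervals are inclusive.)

6

Evaluate at each i in [0,8]:
  i=0: ✓ (rhs at j=0)
  i=1: ✓ (rhs at j=1)
  i=2: ✗ (lhs fails at k=2 before rhs at j=3)
  i=3: ✓ (rhs at j=3)
  i=4: ✓ (rhs at j=4)
  i=5: ✗ (lhs fails at k=5 before rhs at j=6)
  i=6: ✓ (rhs at j=6)
  i=7: ✗ (lhs fails at k=7 before rhs at j=8)
  i=8: ✓ (rhs at j=8)
Positions where it holds: {0, 1, 3, 4, 6, 8} → 6.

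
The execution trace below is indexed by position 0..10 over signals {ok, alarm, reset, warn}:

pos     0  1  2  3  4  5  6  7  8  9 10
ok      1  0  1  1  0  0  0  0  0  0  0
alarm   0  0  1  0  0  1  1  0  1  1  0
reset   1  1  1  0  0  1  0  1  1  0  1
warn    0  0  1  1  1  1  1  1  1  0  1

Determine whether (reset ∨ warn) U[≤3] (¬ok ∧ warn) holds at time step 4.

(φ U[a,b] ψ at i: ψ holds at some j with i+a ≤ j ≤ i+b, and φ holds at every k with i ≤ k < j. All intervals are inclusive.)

Holds

Need some j in [4,7] with (¬ok ∧ warn), and (reset ∨ warn) at every k in [4,j-1].
  j=4: (¬ok ∧ warn) holds; no prefix to check → satisfied.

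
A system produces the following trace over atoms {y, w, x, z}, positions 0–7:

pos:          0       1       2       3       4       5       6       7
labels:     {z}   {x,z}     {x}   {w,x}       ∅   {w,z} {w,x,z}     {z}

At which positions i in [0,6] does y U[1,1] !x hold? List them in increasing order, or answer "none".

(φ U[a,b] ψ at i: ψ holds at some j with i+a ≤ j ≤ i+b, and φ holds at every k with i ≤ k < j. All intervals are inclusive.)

none

Evaluate at each i in [0,6]:
  i=0: ✗ (no rhs in [1,1])
  i=1: ✗ (no rhs in [2,2])
  i=2: ✗ (no rhs in [3,3])
  i=3: ✗ (lhs fails at k=3 before rhs at j=4)
  i=4: ✗ (lhs fails at k=4 before rhs at j=5)
  i=5: ✗ (no rhs in [6,6])
  i=6: ✗ (lhs fails at k=6 before rhs at j=7)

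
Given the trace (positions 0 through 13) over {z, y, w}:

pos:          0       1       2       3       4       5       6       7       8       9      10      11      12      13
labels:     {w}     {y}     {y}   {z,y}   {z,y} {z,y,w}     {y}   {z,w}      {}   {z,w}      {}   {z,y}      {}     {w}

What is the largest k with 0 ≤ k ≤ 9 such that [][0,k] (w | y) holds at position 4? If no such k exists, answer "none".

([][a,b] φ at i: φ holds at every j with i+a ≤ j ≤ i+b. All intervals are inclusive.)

3

(w | y) must hold from j=4 onward; find where it first fails.
  j=4: holds
  j=5: holds
  j=6: holds
  j=7: holds
  j=8: fails
Holds on [4,7], so largest k = 3.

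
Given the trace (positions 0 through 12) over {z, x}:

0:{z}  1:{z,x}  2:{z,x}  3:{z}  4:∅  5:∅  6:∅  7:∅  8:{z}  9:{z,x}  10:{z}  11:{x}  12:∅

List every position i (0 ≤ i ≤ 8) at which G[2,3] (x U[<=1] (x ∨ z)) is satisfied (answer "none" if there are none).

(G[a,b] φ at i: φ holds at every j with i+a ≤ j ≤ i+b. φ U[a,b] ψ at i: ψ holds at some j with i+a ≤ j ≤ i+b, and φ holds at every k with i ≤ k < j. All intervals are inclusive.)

0, 6, 7, 8

Evaluate at each i in [0,8]:
  i=0: ✓ (all of [2,3])
  i=1: ✗ (fails at j=4)
  i=2: ✗ (fails at j=4)
  i=3: ✗ (fails at j=5)
  i=4: ✗ (fails at j=6)
  i=5: ✗ (fails at j=7)
  i=6: ✓ (all of [8,9])
  i=7: ✓ (all of [9,10])
  i=8: ✓ (all of [10,11])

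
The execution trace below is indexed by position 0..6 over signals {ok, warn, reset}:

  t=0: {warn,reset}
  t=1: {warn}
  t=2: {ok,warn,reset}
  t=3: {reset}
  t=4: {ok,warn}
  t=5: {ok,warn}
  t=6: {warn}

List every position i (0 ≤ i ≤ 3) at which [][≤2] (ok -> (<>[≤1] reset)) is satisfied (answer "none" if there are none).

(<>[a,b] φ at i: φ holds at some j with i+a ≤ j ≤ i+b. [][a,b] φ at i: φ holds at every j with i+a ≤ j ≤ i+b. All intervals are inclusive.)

0, 1

Evaluate at each i in [0,3]:
  i=0: ✓ (all of [0,2])
  i=1: ✓ (all of [1,3])
  i=2: ✗ (fails at j=4)
  i=3: ✗ (fails at j=4)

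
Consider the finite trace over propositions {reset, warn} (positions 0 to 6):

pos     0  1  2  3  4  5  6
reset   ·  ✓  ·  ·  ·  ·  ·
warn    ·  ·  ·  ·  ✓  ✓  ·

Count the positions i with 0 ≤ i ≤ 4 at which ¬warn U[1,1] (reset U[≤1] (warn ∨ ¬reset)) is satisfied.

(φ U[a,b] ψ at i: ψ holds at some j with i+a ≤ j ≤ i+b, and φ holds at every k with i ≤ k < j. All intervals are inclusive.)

Evaluate at each i in [0,4]:
  i=0: ✓ (rhs at j=1; lhs holds on [0,0])
  i=1: ✓ (rhs at j=2; lhs holds on [1,1])
  i=2: ✓ (rhs at j=3; lhs holds on [2,2])
  i=3: ✓ (rhs at j=4; lhs holds on [3,3])
  i=4: ✗ (lhs fails at k=4 before rhs at j=5)
Positions where it holds: {0, 1, 2, 3} → 4.

4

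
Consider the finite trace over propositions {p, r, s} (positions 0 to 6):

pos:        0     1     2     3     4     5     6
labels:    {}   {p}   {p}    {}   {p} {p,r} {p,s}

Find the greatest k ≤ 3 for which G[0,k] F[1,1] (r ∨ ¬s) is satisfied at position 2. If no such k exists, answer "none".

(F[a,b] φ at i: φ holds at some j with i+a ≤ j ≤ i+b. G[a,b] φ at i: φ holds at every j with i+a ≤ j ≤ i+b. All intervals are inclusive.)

F[1,1] (r ∨ ¬s) must hold from j=2 onward; find where it first fails.
  j=2: holds
  j=3: holds
  j=4: holds
  j=5: fails
Holds on [2,4], so largest k = 2.

2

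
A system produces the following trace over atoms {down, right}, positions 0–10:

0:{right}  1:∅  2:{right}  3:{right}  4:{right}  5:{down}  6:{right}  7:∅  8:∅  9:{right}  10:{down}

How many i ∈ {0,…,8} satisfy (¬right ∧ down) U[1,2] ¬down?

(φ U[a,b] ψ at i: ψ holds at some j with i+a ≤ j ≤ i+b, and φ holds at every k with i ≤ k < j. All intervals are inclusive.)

Evaluate at each i in [0,8]:
  i=0: ✗ (lhs fails at k=0 before rhs at j=1)
  i=1: ✗ (lhs fails at k=1 before rhs at j=2)
  i=2: ✗ (lhs fails at k=2 before rhs at j=3)
  i=3: ✗ (lhs fails at k=3 before rhs at j=4)
  i=4: ✗ (lhs fails at k=4 before rhs at j=6)
  i=5: ✓ (rhs at j=6; lhs holds on [5,5])
  i=6: ✗ (lhs fails at k=6 before rhs at j=7)
  i=7: ✗ (lhs fails at k=7 before rhs at j=8)
  i=8: ✗ (lhs fails at k=8 before rhs at j=9)
Positions where it holds: {5} → 1.

1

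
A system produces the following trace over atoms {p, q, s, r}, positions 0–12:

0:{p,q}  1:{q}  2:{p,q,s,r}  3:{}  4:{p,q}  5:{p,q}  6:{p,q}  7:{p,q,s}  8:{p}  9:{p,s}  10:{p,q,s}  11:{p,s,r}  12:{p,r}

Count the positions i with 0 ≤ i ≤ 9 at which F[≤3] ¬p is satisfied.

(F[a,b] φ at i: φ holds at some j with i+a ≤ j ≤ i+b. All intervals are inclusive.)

Evaluate at each i in [0,9]:
  i=0: ✓ (witness j=1)
  i=1: ✓ (witness j=1)
  i=2: ✓ (witness j=3)
  i=3: ✓ (witness j=3)
  i=4: ✗ (none in [4,7])
  i=5: ✗ (none in [5,8])
  i=6: ✗ (none in [6,9])
  i=7: ✗ (none in [7,10])
  i=8: ✗ (none in [8,11])
  i=9: ✗ (none in [9,12])
Positions where it holds: {0, 1, 2, 3} → 4.

4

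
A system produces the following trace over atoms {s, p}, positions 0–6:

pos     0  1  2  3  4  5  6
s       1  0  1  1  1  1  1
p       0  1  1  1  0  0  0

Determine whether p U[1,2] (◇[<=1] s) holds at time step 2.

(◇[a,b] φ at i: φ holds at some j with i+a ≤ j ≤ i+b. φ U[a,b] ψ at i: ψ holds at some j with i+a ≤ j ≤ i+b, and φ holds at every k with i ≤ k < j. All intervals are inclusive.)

Need some j in [3,4] with ◇[<=1] s, and p at every k in [2,j-1].
  j=3: ◇[<=1] s holds; p holds at every k in [2,2] → satisfied.

True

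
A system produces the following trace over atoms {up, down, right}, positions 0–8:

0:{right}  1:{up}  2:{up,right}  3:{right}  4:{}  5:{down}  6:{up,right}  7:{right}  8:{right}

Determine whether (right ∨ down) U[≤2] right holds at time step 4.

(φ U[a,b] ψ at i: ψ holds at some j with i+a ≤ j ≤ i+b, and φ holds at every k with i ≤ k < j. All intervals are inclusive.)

False

Need some j in [4,6] with right, and (right ∨ down) at every k in [4,j-1].
  j=4: right false.
  j=5: right false.
  j=6: right holds, but (right ∨ down) fails at k=4 → not this j.
No j in the window works → until fails.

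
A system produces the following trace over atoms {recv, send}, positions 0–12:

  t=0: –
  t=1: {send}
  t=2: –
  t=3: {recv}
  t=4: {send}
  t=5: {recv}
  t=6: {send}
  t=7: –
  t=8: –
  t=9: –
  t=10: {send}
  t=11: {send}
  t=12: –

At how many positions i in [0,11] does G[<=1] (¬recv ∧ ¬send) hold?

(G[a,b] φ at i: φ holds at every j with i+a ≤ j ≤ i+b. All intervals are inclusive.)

2

Evaluate at each i in [0,11]:
  i=0: ✗ (fails at j=1)
  i=1: ✗ (fails at j=1)
  i=2: ✗ (fails at j=3)
  i=3: ✗ (fails at j=3)
  i=4: ✗ (fails at j=4)
  i=5: ✗ (fails at j=5)
  i=6: ✗ (fails at j=6)
  i=7: ✓ (all of [7,8])
  i=8: ✓ (all of [8,9])
  i=9: ✗ (fails at j=10)
  i=10: ✗ (fails at j=10)
  i=11: ✗ (fails at j=11)
Positions where it holds: {7, 8} → 2.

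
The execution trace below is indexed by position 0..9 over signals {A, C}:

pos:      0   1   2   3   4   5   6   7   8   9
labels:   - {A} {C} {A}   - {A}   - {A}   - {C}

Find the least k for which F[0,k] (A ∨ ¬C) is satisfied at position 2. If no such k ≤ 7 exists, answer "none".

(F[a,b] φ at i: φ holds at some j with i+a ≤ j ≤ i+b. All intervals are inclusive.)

1

Scan j = 2,3,… for (A ∨ ¬C):
  j=2: fails
  j=3: holds
First hit at j=3, so smallest k = 3-2 = 1.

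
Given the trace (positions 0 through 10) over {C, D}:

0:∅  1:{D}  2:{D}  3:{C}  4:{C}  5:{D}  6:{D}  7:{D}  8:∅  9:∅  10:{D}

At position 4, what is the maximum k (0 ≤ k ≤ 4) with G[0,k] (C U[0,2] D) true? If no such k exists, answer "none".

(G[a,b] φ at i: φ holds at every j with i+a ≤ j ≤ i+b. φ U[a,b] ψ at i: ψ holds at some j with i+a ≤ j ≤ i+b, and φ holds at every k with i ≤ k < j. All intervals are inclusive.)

(C U[0,2] D) must hold from j=4 onward; find where it first fails.
  j=4: holds
  j=5: holds
  j=6: holds
  j=7: holds
  j=8: fails
Holds on [4,7], so largest k = 3.

3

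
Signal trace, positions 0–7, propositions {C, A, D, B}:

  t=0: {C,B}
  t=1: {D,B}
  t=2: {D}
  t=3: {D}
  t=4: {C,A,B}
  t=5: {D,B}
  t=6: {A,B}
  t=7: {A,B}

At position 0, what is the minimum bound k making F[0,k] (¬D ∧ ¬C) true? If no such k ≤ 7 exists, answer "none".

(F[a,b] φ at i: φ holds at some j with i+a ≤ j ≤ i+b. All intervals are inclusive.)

6

Scan j = 0,1,… for (¬D ∧ ¬C):
  j=0: fails
  j=1: fails
  j=2: fails
  j=3: fails
  j=4: fails
  j=5: fails
  j=6: holds
First hit at j=6, so smallest k = 6-0 = 6.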